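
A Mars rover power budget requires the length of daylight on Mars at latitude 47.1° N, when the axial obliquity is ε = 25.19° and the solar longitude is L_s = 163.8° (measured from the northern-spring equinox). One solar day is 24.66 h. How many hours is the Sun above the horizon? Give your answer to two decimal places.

Solar declination: sin δ = sin ε · sin L_s = sin 25.19° × sin 163.8° = 0.11874, so δ = +6.820°.
cos h₀ = −tan ϕ · tan δ = −tan(+47.1°) × tan(+6.820°) = -0.1287, so h₀ = 1.6998 rad = 97.39°.
Daylight = 2h₀/(2π) × 24.66 h = (1.6998/π) × 24.66 = 13.34 h.

13.34 h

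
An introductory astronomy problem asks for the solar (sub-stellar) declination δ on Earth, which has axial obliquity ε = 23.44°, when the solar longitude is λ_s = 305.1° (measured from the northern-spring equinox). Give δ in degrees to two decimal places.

δ = -18.99°

sin δ = sin ε · sin λ_s = sin 23.44° × sin 305.1° = -0.325451.
δ = arcsin(-0.325451) = -18.99°.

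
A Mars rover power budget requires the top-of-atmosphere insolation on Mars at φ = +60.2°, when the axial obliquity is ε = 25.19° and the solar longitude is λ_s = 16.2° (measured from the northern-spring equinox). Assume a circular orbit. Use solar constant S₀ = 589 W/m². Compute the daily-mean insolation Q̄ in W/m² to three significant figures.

Q̄ ≈ 125 W/m²

Solar declination: sin δ = sin ε · sin λ_s = sin 25.19° × sin 16.2° = 0.11874, so δ = +6.820°.
cos H₀ = −tan(+60.2°) tan(+6.820°) = -0.2088, H₀ = 1.7812 rad.
Bracket: H₀ sin φ sin δ + cos φ cos δ sin H₀ = 1.7812×0.86777×0.11874 + 0.49697×0.99292×0.97795 = 0.183533 + 0.482571 = 0.666104.
Q̄ = (S₀/π) × [bracket] = (589/π) × 0.666104 = 124.9 W/m².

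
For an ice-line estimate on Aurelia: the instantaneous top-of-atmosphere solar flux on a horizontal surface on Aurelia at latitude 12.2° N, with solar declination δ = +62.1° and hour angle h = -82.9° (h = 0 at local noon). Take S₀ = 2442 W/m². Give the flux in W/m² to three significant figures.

594 W/m²

cos θ_z = sin φ sin δ + cos φ cos δ cos h = 0.186762 + 0.056531 = 0.243293.
Flux = S₀ · cos θ_z = 2442 × 0.243293 = 594.1 W/m².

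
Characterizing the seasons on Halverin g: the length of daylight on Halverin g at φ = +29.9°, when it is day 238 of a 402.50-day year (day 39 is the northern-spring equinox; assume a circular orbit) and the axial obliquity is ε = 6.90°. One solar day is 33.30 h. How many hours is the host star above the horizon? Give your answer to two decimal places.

Solar longitude: λ_s = 360° × (238 − 39)/402.50 = 177.988°.
sin δ = sin 6.90° × sin 177.988° = 0.00422, so δ = +0.242°.
cos H₀ = −tan φ · tan δ = −tan(+29.9°) × tan(+0.242°) = -0.0024, so H₀ = 1.5732 rad = 90.14°.
Daylight = 2H₀/(2π) × 33.30 h = (1.5732/π) × 33.30 = 16.68 h.

16.68 h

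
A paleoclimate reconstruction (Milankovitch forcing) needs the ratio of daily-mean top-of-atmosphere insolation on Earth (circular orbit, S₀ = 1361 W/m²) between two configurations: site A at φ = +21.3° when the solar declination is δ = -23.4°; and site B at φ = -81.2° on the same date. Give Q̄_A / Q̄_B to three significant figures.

— Configuration A (φ=+21.3°):
cos H₀ = −tan(+21.3°) tan(-23.400°) = 0.1687, H₀ = 1.4013 rad.
Bracket: H₀ sin φ sin δ + cos φ cos δ sin H₀ = 1.4013×0.36325×-0.39715 + 0.93169×0.91775×0.98566 = -0.202158 + 0.842797 = 0.640639.
Q̄ = (S₀/π) × [bracket] = (1361/π) × 0.640639 = 277.54 W/m².
— Configuration B (φ=-81.2°):
cos H₀ = −tan(-81.2°) tan(-23.400°) = -2.7953 ≤ −1 ⇒ polar day, H₀ = π.
Bracket: H₀ sin φ sin δ + cos φ cos δ sin H₀ = 3.1416×-0.98823×-0.39715 + 0.15299×0.91775×0.00000 = 1.233001 + 0.000000 = 1.233001.
Q̄ = (S₀/π) × [bracket] = (1361/π) × 1.233001 = 534.16 W/m².
Ratio Q̄_A / Q̄_B = 277.54 / 534.16 = 0.5196.

Q̄_A / Q̄_B ≈ 0.520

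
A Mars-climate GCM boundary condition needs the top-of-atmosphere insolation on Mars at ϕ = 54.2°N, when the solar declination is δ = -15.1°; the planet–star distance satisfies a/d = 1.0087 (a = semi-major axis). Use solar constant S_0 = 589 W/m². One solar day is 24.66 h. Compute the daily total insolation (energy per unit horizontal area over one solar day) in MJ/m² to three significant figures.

4.62 MJ/m²

cos h₀ = −tan(+54.2°) tan(-15.100°) = 0.3741, h₀ = 1.1874 rad.
Bracket: h₀ sin ϕ sin δ + cos ϕ cos δ sin h₀ = 1.1874×0.81106×-0.26050 + 0.58496×0.96547×0.92738 = -0.250875 + 0.523748 = 0.272873.
Inverse-square distance factor (a/d)² = 1.0087² = 1.017476.
Q̄ = (S_0/π) × 1.017476 × [bracket] = (589/π) × 1.017476 × 0.272873 = 52.054 W/m².
Daily total = Q̄ × 24.66 h × 3600 s/h = 52.054 × 24.66 × 3600 / 10⁶ = 4.621 MJ/m².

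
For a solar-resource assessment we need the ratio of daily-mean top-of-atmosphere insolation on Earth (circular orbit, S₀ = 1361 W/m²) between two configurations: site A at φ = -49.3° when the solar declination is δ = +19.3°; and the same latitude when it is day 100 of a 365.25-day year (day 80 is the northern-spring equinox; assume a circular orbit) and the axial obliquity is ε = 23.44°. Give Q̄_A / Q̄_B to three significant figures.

Q̄_A / Q̄_B ≈ 0.553

— Configuration A (φ=-49.3°):
cos H₀ = −tan(-49.3°) tan(+19.300°) = 0.4071, H₀ = 1.1515 rad.
Bracket: H₀ sin φ sin δ + cos φ cos δ sin H₀ = 1.1515×-0.75813×0.33051 + 0.65210×0.94380×0.91337 = -0.288531 + 0.562135 = 0.273604.
Q̄ = (S₀/π) × [bracket] = (1361/π) × 0.273604 = 118.53 W/m².
— Configuration B (φ=-49.3°):
Solar longitude: λ_s = 360° × (100 − 80)/365.25 = 19.713°.
sin δ = sin 23.44° × sin 19.713° = 0.13417, so δ = +7.711°.
cos H₀ = −tan(-49.3°) tan(+7.711°) = 0.1574, H₀ = 1.4127 rad.
Bracket: H₀ sin φ sin δ + cos φ cos δ sin H₀ = 1.4127×-0.75813×0.13417 + 0.65210×0.99096×0.98753 = -0.143697 + 0.638147 = 0.494450.
Q̄ = (S₀/π) × [bracket] = (1361/π) × 0.494450 = 214.21 W/m².
Ratio Q̄_A / Q̄_B = 118.53 / 214.21 = 0.5533.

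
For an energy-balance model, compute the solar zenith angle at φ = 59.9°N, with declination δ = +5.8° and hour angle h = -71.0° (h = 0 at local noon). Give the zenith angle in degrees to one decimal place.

cos θ_z = sin φ sin δ + cos φ cos δ cos h = 0.087429 + 0.162440 = 0.249869.
θ_z = arccos(0.249869) = 75.5°.

θ_z = 75.5°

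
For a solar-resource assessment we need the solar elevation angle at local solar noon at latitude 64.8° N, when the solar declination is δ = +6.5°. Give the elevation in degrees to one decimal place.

At local noon the hour angle is zero, so the zenith angle equals |φ − δ| = |+64.8° − (+6.500°)| = 58.300°.
Elevation = 90° − 58.300° = 31.7°.

31.7°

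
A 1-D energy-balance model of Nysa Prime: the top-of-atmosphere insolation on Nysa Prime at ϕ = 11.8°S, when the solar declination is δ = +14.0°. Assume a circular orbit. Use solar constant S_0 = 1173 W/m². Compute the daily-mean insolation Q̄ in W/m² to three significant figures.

Q̄ ≈ 326 W/m²

cos h₀ = −tan(-11.8°) tan(+14.000°) = 0.0521, h₀ = 1.5187 rad.
Bracket: h₀ sin ϕ sin δ + cos ϕ cos δ sin h₀ = 1.5187×-0.20450×0.24192 + 0.97887×0.97030×0.99864 = -0.075134 + 0.948506 = 0.873372.
Q̄ = (S_0/π) × [bracket] = (1173/π) × 0.873372 = 326.1 W/m².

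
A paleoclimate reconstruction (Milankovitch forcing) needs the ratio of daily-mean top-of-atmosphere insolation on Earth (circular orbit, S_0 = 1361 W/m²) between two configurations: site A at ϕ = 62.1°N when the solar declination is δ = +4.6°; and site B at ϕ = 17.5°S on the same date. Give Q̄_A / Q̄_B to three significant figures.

Q̄_A / Q̄_B ≈ 0.639

— Configuration A (ϕ=+62.1°):
cos h₀ = −tan(+62.1°) tan(+4.600°) = -0.1520, h₀ = 1.7233 rad.
Bracket: h₀ sin ϕ sin δ + cos ϕ cos δ sin h₀ = 1.7233×0.88377×0.08020 + 0.46793×0.99678×0.98839 = 0.122145 + 0.461008 = 0.583153.
Q̄ = (S_0/π) × [bracket] = (1361/π) × 0.583153 = 252.63 W/m².
— Configuration B (ϕ=-17.5°):
cos h₀ = −tan(-17.5°) tan(+4.600°) = 0.0254, h₀ = 1.5454 rad.
Bracket: h₀ sin ϕ sin δ + cos ϕ cos δ sin h₀ = 1.5454×-0.30071×0.08020 + 0.95372×0.99678×0.99968 = -0.037270 + 0.950345 = 0.913075.
Q̄ = (S_0/π) × [bracket] = (1361/π) × 0.913075 = 395.56 W/m².
Ratio Q̄_A / Q̄_B = 252.63 / 395.56 = 0.6387.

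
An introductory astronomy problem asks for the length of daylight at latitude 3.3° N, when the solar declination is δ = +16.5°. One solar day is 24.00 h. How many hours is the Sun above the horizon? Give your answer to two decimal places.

12.13 h

cos H₀ = −tan φ · tan δ = −tan(+3.3°) × tan(+16.500°) = -0.0171, so H₀ = 1.5879 rad = 90.98°.
Daylight = 2H₀/(2π) × 24.00 h = (1.5879/π) × 24.00 = 12.13 h.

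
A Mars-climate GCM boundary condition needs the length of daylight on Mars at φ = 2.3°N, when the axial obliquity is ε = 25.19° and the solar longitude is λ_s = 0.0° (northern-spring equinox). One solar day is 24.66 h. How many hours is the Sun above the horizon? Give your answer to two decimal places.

Solar declination: sin δ = sin ε · sin λ_s = sin 25.19° × sin 0.0° = 0.00000, so δ = +0.000°.
cos H₀ = −tan φ · tan δ = −tan(+2.3°) × tan(+0.000°) = -0.0000, so H₀ = 1.5708 rad = 90.00°.
Daylight = 2H₀/(2π) × 24.66 h = (1.5708/π) × 24.66 = 12.33 h.

12.33 h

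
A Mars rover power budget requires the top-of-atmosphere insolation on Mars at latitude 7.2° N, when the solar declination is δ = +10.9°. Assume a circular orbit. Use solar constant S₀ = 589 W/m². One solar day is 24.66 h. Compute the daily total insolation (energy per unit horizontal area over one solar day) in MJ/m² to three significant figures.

16.8 MJ/m²

cos H₀ = −tan(+7.2°) tan(+10.900°) = -0.0243, H₀ = 1.5951 rad.
Bracket: H₀ sin φ sin δ + cos φ cos δ sin H₀ = 1.5951×0.12533×0.18910 + 0.99211×0.98196×0.99970 = 0.037804 + 0.973920 = 1.011724.
Q̄ = (S₀/π) × [bracket] = (589/π) × 1.011724 = 189.68 W/m².
Daily total = Q̄ × 24.66 h × 3600 s/h = 189.68 × 24.66 × 3600 / 10⁶ = 16.84 MJ/m².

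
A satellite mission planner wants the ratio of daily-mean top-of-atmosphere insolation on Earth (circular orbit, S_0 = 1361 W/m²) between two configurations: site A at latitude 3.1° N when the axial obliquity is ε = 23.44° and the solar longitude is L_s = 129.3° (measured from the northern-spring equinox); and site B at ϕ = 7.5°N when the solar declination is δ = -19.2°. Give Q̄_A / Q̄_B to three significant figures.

— Configuration A (ϕ=+3.1°):
Solar declination: sin δ = sin ε · sin L_s = sin 23.44° × sin 129.3° = 0.30782, so δ = +17.928°.
cos h₀ = −tan(+3.1°) tan(+17.928°) = -0.0175, h₀ = 1.5883 rad.
Bracket: h₀ sin ϕ sin δ + cos ϕ cos δ sin h₀ = 1.5883×0.05408×0.30782 + 0.99854×0.95144×0.99985 = 0.026440 + 0.949908 = 0.976348.
Q̄ = (S_0/π) × [bracket] = (1361/π) × 0.976348 = 422.97 W/m².
— Configuration B (ϕ=+7.5°):
cos h₀ = −tan(+7.5°) tan(-19.200°) = 0.0458, h₀ = 1.5249 rad.
Bracket: h₀ sin ϕ sin δ + cos ϕ cos δ sin h₀ = 1.5249×0.13053×-0.32887 + 0.99144×0.94438×0.99895 = -0.065460 + 0.935313 = 0.869853.
Q̄ = (S_0/π) × [bracket] = (1361/π) × 0.869853 = 376.84 W/m².
Ratio Q̄_A / Q̄_B = 422.97 / 376.84 = 1.122.

Q̄_A / Q̄_B ≈ 1.12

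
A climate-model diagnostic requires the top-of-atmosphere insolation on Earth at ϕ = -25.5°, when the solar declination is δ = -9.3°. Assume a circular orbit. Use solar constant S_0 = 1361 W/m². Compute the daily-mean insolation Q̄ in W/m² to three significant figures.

Q̄ ≈ 434 W/m²

cos h₀ = −tan(-25.5°) tan(-9.300°) = -0.0781, h₀ = 1.6490 rad.
Bracket: h₀ sin ϕ sin δ + cos ϕ cos δ sin h₀ = 1.6490×-0.43051×-0.16160 + 0.90259×0.98686×0.99694 = 0.114722 + 0.888004 = 1.002726.
Q̄ = (S_0/π) × [bracket] = (1361/π) × 1.002726 = 434.4 W/m².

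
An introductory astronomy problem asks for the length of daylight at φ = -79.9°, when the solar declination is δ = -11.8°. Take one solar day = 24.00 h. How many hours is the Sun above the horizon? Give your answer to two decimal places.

24.00 h

Sunrise equation: cos H₀ = −tan φ · tan δ = -1.1728 ≤ −1, so the Sun never sets (polar day) and H₀ = π.
Daylight = 2H₀/(2π) × 24.00 h = (3.1416/π) × 24.00 = 24.00 h.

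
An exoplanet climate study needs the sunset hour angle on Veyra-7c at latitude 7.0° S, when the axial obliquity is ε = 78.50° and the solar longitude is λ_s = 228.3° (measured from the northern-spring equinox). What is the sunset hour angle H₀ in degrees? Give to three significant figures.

Solar declination: sin δ = sin ε · sin λ_s = sin 78.50° × sin 228.3° = -0.73165, so δ = -47.025°.
cos H₀ = −tan φ · tan δ = −tan(-7.0°) × tan(-47.025°) = -0.1318, so H₀ = 1.7030 rad = 97.57°.

H₀ = 97.6°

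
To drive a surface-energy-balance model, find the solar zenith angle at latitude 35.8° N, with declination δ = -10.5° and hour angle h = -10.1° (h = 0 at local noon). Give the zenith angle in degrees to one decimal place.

θ_z = 47.3°

cos θ_z = sin φ sin δ + cos φ cos δ cos h = -0.106600 + 0.785124 = 0.678524.
θ_z = arccos(0.678524) = 47.3°.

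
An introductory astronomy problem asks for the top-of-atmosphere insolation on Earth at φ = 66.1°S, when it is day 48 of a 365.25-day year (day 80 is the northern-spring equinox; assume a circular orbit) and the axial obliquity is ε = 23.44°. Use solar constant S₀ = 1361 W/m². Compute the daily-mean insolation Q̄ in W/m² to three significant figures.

Solar longitude: λ_s = 360° × (48 − 80)/365.25 = -31.540°, i.e. -31.540° + 360° = 328.460°.
sin δ = sin 23.44° × sin 328.460° = -0.20808, so δ = -12.010°.
cos H₀ = −tan(-66.1°) tan(-12.010°) = -0.4801, H₀ = 2.0715 rad.
Bracket: H₀ sin φ sin δ + cos φ cos δ sin H₀ = 2.0715×-0.91425×-0.20808 + 0.40514×0.97811×0.87723 = 0.394076 + 0.347621 = 0.741697.
Q̄ = (S₀/π) × [bracket] = (1361/π) × 0.741697 = 321.3 W/m².

Q̄ ≈ 321 W/m²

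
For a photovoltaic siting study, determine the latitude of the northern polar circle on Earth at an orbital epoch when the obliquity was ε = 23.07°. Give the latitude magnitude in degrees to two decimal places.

66.93°

The polar circle is the lowest latitude that experiences at least one full rotation of continuous daylight at the northern-summer solstice; it lies at |φ| = 90° − ε = 90° − 23.07° = 66.93°.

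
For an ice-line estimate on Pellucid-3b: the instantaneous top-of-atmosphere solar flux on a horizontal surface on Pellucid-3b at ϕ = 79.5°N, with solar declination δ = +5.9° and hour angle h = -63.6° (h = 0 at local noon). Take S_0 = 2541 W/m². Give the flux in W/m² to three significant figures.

cos θ_z = sin ϕ sin δ + cos ϕ cos δ cos h = 0.101071 + 0.080599 = 0.181670.
Flux = S_0 · cos θ_z = 2541 × 0.181670 = 461.6 W/m².

462 W/m²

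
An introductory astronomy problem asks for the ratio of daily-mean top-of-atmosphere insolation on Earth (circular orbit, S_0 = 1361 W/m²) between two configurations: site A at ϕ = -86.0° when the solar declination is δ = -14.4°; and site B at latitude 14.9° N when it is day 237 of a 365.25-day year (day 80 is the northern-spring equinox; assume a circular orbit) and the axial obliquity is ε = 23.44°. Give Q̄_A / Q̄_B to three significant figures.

Q̄_A / Q̄_B ≈ 0.763

— Configuration A (ϕ=-86.0°):
cos h₀ = −tan(-86.0°) tan(-14.400°) = -3.6718 ≤ −1 ⇒ polar day, h₀ = π.
Bracket: h₀ sin ϕ sin δ + cos ϕ cos δ sin h₀ = 3.1416×-0.99756×-0.24869 + 0.06976×0.96858×0.00000 = 0.779378 + 0.000000 = 0.779378.
Q̄ = (S_0/π) × [bracket] = (1361/π) × 0.779378 = 337.64 W/m².
— Configuration B (ϕ=+14.9°):
Solar longitude: L_s = 360° × (237 − 80)/365.25 = 154.743°.
sin δ = sin 23.44° × sin 154.743° = 0.16973, so δ = +9.772°.
cos h₀ = −tan(+14.9°) tan(+9.772°) = -0.0458, h₀ = 1.6166 rad.
Bracket: h₀ sin ϕ sin δ + cos ϕ cos δ sin h₀ = 1.6166×0.25713×0.16973 + 0.96638×0.98549×0.99895 = 0.070553 + 0.951358 = 1.021911.
Q̄ = (S_0/π) × [bracket] = (1361/π) × 1.021911 = 442.71 W/m².
Ratio Q̄_A / Q̄_B = 337.64 / 442.71 = 0.7627.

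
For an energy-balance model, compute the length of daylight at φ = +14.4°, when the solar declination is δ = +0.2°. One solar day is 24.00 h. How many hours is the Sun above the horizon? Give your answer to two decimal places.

12.01 h

cos H₀ = −tan φ · tan δ = −tan(+14.4°) × tan(+0.200°) = -0.0009, so H₀ = 1.5717 rad = 90.05°.
Daylight = 2H₀/(2π) × 24.00 h = (1.5717/π) × 24.00 = 12.01 h.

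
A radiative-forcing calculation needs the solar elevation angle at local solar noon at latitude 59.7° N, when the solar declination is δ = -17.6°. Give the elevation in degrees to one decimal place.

At local noon the hour angle is zero, so the zenith angle equals |φ − δ| = |+59.7° − (-17.600°)| = 77.300°.
Elevation = 90° − 77.300° = 12.7°.

12.7°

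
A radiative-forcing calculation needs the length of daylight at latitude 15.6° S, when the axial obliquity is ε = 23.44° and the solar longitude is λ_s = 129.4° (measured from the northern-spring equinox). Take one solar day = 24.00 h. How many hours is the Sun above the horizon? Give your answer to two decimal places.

11.31 h

Solar declination: sin δ = sin ε · sin λ_s = sin 23.44° × sin 129.4° = 0.30738, so δ = +17.902°.
cos H₀ = −tan φ · tan δ = −tan(-15.6°) × tan(+17.902°) = 0.0902, so H₀ = 1.4805 rad = 84.83°.
Daylight = 2H₀/(2π) × 24.00 h = (1.4805/π) × 24.00 = 11.31 h.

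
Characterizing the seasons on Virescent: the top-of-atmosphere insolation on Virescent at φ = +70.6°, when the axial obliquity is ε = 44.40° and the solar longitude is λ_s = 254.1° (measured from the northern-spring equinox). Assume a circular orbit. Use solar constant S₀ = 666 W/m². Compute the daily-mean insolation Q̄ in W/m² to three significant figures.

Solar declination: sin δ = sin ε · sin λ_s = sin 44.40° × sin 254.1° = -0.67290, so δ = -42.291°.
cos H₀ = −tan(+70.6°) tan(-42.291°) = 2.5831 ≥ 1 ⇒ polar night, H₀ = 0 and Q̄ = 0.

Q̄ ≈ 0.00 W/m²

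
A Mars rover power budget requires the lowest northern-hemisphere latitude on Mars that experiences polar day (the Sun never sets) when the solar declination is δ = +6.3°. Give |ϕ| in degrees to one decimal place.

|ϕ| = 83.7°

Polar day requires cos h₀ = −tan ϕ tan δ ≤ −1, i.e. tan ϕ tan δ ≥ 1.
The boundary is |tan ϕ| · |tan δ| = 1, so |ϕ| = 90° − |δ| = 90° − 6.3° = 83.7° in the northern hemisphere.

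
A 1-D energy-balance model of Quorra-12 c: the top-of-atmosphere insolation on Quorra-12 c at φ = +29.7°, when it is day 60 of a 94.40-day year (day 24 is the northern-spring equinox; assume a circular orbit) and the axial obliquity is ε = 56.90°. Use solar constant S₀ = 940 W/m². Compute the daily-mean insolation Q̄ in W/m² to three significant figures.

Solar longitude: λ_s = 360° × (60 − 24)/94.40 = 137.288°.
sin δ = sin 56.90° × sin 137.288° = 0.56823, so δ = +34.627°.
cos H₀ = −tan(+29.7°) tan(+34.627°) = -0.3939, H₀ = 1.9757 rad.
Bracket: H₀ sin φ sin δ + cos φ cos δ sin H₀ = 1.9757×0.49546×0.56823 + 0.86863×0.82287×0.91916 = 0.556229 + 0.656988 = 1.213217.
Q̄ = (S₀/π) × [bracket] = (940/π) × 1.213217 = 363.0 W/m².

Q̄ ≈ 363 W/m²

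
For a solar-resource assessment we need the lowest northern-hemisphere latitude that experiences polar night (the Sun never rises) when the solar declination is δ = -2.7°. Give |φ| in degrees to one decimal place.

|φ| = 87.3°

Polar night requires cos H₀ = −tan φ tan δ ≥ 1, i.e. tan φ tan δ ≤ −1.
The boundary is |tan φ| · |tan δ| = 1, so |φ| = 90° − |δ| = 90° − 2.7° = 87.3° in the northern hemisphere.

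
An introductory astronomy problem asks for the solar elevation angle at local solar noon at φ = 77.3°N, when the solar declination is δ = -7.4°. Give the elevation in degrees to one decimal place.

5.3°

At local noon the hour angle is zero, so the zenith angle equals |φ − δ| = |+77.3° − (-7.400°)| = 84.700°.
Elevation = 90° − 84.700° = 5.3°.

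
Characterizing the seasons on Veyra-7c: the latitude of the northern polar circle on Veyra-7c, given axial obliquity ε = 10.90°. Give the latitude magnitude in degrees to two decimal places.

The polar circle is the lowest latitude that experiences at least one full rotation of continuous daylight at the northern-summer solstice; it lies at |φ| = 90° − ε = 90° − 10.90° = 79.10°.

79.10°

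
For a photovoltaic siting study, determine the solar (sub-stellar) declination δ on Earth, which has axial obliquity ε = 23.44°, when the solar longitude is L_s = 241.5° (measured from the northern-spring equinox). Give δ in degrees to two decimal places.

sin δ = sin ε · sin L_s = sin 23.44° × sin 241.5° = -0.349583.
δ = arcsin(-0.349583) = -20.46°.

δ = -20.46°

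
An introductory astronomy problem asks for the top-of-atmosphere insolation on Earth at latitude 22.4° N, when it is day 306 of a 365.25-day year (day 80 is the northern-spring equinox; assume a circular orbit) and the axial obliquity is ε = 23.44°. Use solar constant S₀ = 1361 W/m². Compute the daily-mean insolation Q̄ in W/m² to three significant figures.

Q̄ ≈ 318 W/m²

Solar longitude: λ_s = 360° × (306 − 80)/365.25 = 222.752°.
sin δ = sin 23.44° × sin 222.752° = -0.27003, so δ = -15.666°.
cos H₀ = −tan(+22.4°) tan(-15.666°) = 0.1156, H₀ = 1.4549 rad.
Bracket: H₀ sin φ sin δ + cos φ cos δ sin H₀ = 1.4549×0.38107×-0.27003 + 0.92455×0.96285×0.99330 = -0.149710 + 0.884239 = 0.734529.
Q̄ = (S₀/π) × [bracket] = (1361/π) × 0.734529 = 318.2 W/m².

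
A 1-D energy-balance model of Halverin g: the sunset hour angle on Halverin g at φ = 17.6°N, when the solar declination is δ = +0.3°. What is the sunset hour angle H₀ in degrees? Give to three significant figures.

cos H₀ = −tan φ · tan δ = −tan(+17.6°) × tan(+0.300°) = -0.0017, so H₀ = 1.5725 rad = 90.10°.

H₀ = 90.1°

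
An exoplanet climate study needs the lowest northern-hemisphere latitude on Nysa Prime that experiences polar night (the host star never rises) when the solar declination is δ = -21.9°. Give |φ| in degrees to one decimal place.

|φ| = 68.1°

Polar night requires cos H₀ = −tan φ tan δ ≥ 1, i.e. tan φ tan δ ≤ −1.
The boundary is |tan φ| · |tan δ| = 1, so |φ| = 90° − |δ| = 90° − 21.9° = 68.1° in the northern hemisphere.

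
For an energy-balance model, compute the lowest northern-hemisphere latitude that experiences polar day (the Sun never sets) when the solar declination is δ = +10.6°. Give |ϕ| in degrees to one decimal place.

Polar day requires cos h₀ = −tan ϕ tan δ ≤ −1, i.e. tan ϕ tan δ ≥ 1.
The boundary is |tan ϕ| · |tan δ| = 1, so |ϕ| = 90° − |δ| = 90° − 10.6° = 79.4° in the northern hemisphere.

|ϕ| = 79.4°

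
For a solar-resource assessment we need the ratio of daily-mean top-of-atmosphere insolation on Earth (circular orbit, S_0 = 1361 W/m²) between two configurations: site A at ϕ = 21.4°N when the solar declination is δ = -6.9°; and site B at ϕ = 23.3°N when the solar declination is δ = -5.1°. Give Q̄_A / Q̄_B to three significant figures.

— Configuration A (ϕ=+21.4°):
cos h₀ = −tan(+21.4°) tan(-6.900°) = 0.0474, h₀ = 1.5234 rad.
Bracket: h₀ sin ϕ sin δ + cos ϕ cos δ sin h₀ = 1.5234×0.36488×-0.12014 + 0.93106×0.99276×0.99887 = -0.066781 + 0.923275 = 0.856494.
Q̄ = (S_0/π) × [bracket] = (1361/π) × 0.856494 = 371.05 W/m².
— Configuration B (ϕ=+23.3°):
cos h₀ = −tan(+23.3°) tan(-5.100°) = 0.0384, h₀ = 1.5324 rad.
Bracket: h₀ sin ϕ sin δ + cos ϕ cos δ sin h₀ = 1.5324×0.39555×-0.08889 + 0.91845×0.99604×0.99926 = -0.053880 + 0.914136 = 0.860256.
Q̄ = (S_0/π) × [bracket] = (1361/π) × 0.860256 = 372.68 W/m².
Ratio Q̄_A / Q̄_B = 371.05 / 372.68 = 0.9956.

Q̄_A / Q̄_B ≈ 0.996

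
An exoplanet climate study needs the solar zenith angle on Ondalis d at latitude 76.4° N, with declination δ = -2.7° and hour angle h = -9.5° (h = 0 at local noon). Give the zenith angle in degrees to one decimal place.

cos θ_z = sin ϕ sin δ + cos ϕ cos δ cos h = -0.045786 + 0.231660 = 0.185874.
θ_z = arccos(0.185874) = 79.3°.

θ_z = 79.3°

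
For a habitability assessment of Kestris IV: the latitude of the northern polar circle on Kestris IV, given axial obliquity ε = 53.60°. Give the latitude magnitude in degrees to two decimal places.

36.40°

The polar circle is the lowest latitude that experiences at least one full rotation of continuous daylight at the northern-summer solstice; it lies at |ϕ| = 90° − ε = 90° − 53.60° = 36.40°.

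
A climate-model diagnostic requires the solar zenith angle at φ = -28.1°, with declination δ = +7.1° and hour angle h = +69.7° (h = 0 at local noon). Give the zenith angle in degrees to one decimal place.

cos θ_z = sin φ sin δ + cos φ cos δ cos h = -0.058218 + 0.303695 = 0.245477.
θ_z = arccos(0.245477) = 75.8°.

θ_z = 75.8°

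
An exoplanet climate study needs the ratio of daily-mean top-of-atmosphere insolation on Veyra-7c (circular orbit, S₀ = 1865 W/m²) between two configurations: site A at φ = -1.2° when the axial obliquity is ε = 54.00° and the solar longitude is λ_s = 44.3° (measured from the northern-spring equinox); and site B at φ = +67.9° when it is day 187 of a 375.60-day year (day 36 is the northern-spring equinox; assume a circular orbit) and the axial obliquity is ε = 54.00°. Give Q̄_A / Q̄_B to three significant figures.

— Configuration A (φ=-1.2°):
Solar declination: sin δ = sin ε · sin λ_s = sin 54.00° × sin 44.3° = 0.56503, so δ = +34.404°.
cos H₀ = −tan(-1.2°) tan(+34.404°) = 0.0143, H₀ = 1.5565 rad.
Bracket: H₀ sin φ sin δ + cos φ cos δ sin H₀ = 1.5565×-0.02094×0.56503 + 0.99978×0.82507×0.99990 = -0.018416 + 0.824806 = 0.806390.
Q̄ = (S₀/π) × [bracket] = (1865/π) × 0.806390 = 478.71 W/m².
— Configuration B (φ=+67.9°):
Solar longitude: λ_s = 360° × (187 − 36)/375.60 = 144.728°.
sin δ = sin 54.00° × sin 144.728° = 0.46717, so δ = +27.851°.
cos H₀ = −tan(+67.9°) tan(+27.851°) = -1.3012 ≤ −1 ⇒ polar day, H₀ = π.
Bracket: H₀ sin φ sin δ + cos φ cos δ sin H₀ = 3.1416×0.92653×0.46717 + 0.37622×0.88417×0.00000 = 1.359832 + 0.000000 = 1.359832.
Q̄ = (S₀/π) × [bracket] = (1865/π) × 1.359832 = 807.26 W/m².
Ratio Q̄_A / Q̄_B = 478.71 / 807.26 = 0.5930.

Q̄_A / Q̄_B ≈ 0.593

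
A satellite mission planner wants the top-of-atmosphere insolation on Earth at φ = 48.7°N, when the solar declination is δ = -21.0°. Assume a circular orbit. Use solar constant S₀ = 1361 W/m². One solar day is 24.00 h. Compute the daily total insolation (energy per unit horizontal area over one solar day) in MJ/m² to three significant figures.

9.47 MJ/m²

cos H₀ = −tan(+48.7°) tan(-21.000°) = 0.4369, H₀ = 1.1186 rad.
Bracket: H₀ sin φ sin δ + cos φ cos δ sin H₀ = 1.1186×0.75126×-0.35837 + 0.66000×0.93358×0.89949 = -0.301160 + 0.554232 = 0.253072.
Q̄ = (S₀/π) × [bracket] = (1361/π) × 0.253072 = 109.64 W/m².
Daily total = Q̄ × 24.00 h × 3600 s/h = 109.64 × 24.00 × 3600 / 10⁶ = 9.473 MJ/m².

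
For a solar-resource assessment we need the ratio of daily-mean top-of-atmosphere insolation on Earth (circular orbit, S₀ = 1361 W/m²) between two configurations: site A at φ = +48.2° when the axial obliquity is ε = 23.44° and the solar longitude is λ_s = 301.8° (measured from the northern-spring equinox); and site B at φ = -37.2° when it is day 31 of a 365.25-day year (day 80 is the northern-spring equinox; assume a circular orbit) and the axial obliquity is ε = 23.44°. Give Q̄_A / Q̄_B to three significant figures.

— Configuration A (φ=+48.2°):
Solar declination: sin δ = sin ε · sin λ_s = sin 23.44° × sin 301.8° = -0.33808, so δ = -19.760°.
cos H₀ = −tan(+48.2°) tan(-19.760°) = 0.4018, H₀ = 1.1573 rad.
Bracket: H₀ sin φ sin δ + cos φ cos δ sin H₀ = 1.1573×0.74548×-0.33808 + 0.66653×0.94112×0.91574 = -0.291676 + 0.574430 = 0.282754.
Q̄ = (S₀/π) × [bracket] = (1361/π) × 0.282754 = 122.49 W/m².
— Configuration B (φ=-37.2°):
Solar longitude: λ_s = 360° × (31 − 80)/365.25 = -48.296°, i.e. -48.296° + 360° = 311.704°.
sin δ = sin 23.44° × sin 311.704° = -0.29698, so δ = -17.277°.
cos H₀ = −tan(-37.2°) tan(-17.277°) = -0.2361, H₀ = 1.8091 rad.
Bracket: H₀ sin φ sin δ + cos φ cos δ sin H₀ = 1.8091×-0.60460×-0.29698 + 0.79653×0.95488×0.97173 = 0.324831 + 0.739089 = 1.063920.
Q̄ = (S₀/π) × [bracket] = (1361/π) × 1.063920 = 460.91 W/m².
Ratio Q̄_A / Q̄_B = 122.49 / 460.91 = 0.2658.

Q̄_A / Q̄_B ≈ 0.266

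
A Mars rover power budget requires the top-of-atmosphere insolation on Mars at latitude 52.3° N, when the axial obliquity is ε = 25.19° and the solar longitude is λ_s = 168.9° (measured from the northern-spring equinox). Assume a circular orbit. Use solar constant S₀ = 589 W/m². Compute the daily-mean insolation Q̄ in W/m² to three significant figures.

Solar declination: sin δ = sin ε · sin λ_s = sin 25.19° × sin 168.9° = 0.08194, so δ = +4.700°.
cos H₀ = −tan(+52.3°) tan(+4.700°) = -0.1064, H₀ = 1.6774 rad.
Bracket: H₀ sin φ sin δ + cos φ cos δ sin H₀ = 1.6774×0.79122×0.08194 + 0.61153×0.99664×0.99433 = 0.108750 + 0.606020 = 0.714770.
Q̄ = (S₀/π) × [bracket] = (589/π) × 0.714770 = 134.0 W/m².

Q̄ ≈ 134 W/m²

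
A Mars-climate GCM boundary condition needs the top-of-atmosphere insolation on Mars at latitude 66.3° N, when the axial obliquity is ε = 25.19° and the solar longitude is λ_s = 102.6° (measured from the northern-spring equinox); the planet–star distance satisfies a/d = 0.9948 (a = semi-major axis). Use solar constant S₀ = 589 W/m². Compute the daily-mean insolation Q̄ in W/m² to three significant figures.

Q̄ ≈ 222 W/m²

Solar declination: sin δ = sin ε · sin λ_s = sin 25.19° × sin 102.6° = 0.41537, so δ = +24.543°.
cos H₀ = −tan(+66.3°) tan(+24.543°) = -1.0402 ≤ −1 ⇒ polar day, H₀ = π.
Bracket: H₀ sin φ sin δ + cos φ cos δ sin H₀ = 3.1416×0.91566×0.41537 + 0.40195×0.90965×0.00000 = 1.194869 + 0.000000 = 1.194869.
Inverse-square distance factor (a/d)² = 0.9948² = 0.989627.
Q̄ = (S₀/π) × 0.989627 × [bracket] = (589/π) × 0.989627 × 1.194869 = 221.7 W/m².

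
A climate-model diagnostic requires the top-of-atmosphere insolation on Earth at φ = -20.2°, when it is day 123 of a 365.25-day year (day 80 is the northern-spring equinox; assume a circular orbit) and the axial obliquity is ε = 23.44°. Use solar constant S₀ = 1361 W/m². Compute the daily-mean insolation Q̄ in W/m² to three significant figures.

Q̄ ≈ 331 W/m²

Solar longitude: λ_s = 360° × (123 − 80)/365.25 = 42.382°.
sin δ = sin 23.44° × sin 42.382° = 0.26814, so δ = +15.553°.
cos H₀ = −tan(-20.2°) tan(+15.553°) = 0.1024, H₀ = 1.4682 rad.
Bracket: H₀ sin φ sin δ + cos φ cos δ sin H₀ = 1.4682×-0.34530×0.26814 + 0.93849×0.96338×0.99474 = -0.135939 + 0.899367 = 0.763428.
Q̄ = (S₀/π) × [bracket] = (1361/π) × 0.763428 = 330.7 W/m².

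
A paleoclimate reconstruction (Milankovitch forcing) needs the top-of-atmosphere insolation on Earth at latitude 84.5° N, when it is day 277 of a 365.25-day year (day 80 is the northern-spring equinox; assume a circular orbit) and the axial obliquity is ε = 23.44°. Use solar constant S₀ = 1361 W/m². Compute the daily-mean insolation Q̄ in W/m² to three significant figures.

Q̄ ≈ 0.00 W/m²

Solar longitude: λ_s = 360° × (277 − 80)/365.25 = 194.168°.
sin δ = sin 23.44° × sin 194.168° = -0.09737, so δ = -5.588°.
cos H₀ = −tan(+84.5°) tan(-5.588°) = 1.0160 ≥ 1 ⇒ polar night, H₀ = 0 and Q̄ = 0.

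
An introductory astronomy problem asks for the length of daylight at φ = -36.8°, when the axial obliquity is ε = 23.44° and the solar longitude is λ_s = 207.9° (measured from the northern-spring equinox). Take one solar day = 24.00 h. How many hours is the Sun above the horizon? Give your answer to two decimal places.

Solar declination: sin δ = sin ε · sin λ_s = sin 23.44° × sin 207.9° = -0.18614, so δ = -10.727°.
cos H₀ = −tan φ · tan δ = −tan(-36.8°) × tan(-10.727°) = -0.1417, so H₀ = 1.7130 rad = 98.15°.
Daylight = 2H₀/(2π) × 24.00 h = (1.7130/π) × 24.00 = 13.09 h.

13.09 h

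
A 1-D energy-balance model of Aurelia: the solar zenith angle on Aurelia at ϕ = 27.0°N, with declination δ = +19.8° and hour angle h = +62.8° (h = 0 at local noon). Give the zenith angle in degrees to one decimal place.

cos θ_z = sin ϕ sin δ + cos ϕ cos δ cos h = 0.153784 + 0.383199 = 0.536983.
θ_z = arccos(0.536983) = 57.5°.

θ_z = 57.5°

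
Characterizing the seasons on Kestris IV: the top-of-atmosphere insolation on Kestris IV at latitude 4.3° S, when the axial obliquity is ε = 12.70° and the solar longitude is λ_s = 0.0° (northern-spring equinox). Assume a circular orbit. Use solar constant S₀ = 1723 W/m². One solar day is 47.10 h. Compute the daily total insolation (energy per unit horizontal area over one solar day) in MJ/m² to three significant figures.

Solar declination: sin δ = sin ε · sin λ_s = sin 12.70° × sin 0.0° = 0.00000, so δ = +0.000°.
cos H₀ = −tan(-4.3°) tan(+0.000°) = 0.0000, H₀ = 1.5708 rad.
Bracket: H₀ sin φ sin δ + cos φ cos δ sin H₀ = 1.5708×-0.07498×0.00000 + 0.99719×1.00000×1.00000 = -0.000000 + 0.997190 = 0.997190.
Q̄ = (S₀/π) × [bracket] = (1723/π) × 0.997190 = 546.91 W/m².
Daily total = Q̄ × 47.10 h × 3600 s/h = 546.91 × 47.10 × 3600 / 10⁶ = 92.73 MJ/m².

92.7 MJ/m²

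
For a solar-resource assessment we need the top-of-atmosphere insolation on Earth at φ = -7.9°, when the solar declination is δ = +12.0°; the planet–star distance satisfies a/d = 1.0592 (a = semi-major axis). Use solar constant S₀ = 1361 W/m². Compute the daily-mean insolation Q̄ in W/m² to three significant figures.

cos H₀ = −tan(-7.9°) tan(+12.000°) = 0.0295, H₀ = 1.5413 rad.
Bracket: H₀ sin φ sin δ + cos φ cos δ sin H₀ = 1.5413×-0.13744×0.20791 + 0.99051×0.97815×0.99956 = -0.044043 + 0.968441 = 0.924398.
Inverse-square distance factor (a/d)² = 1.0592² = 1.121905.
Q̄ = (S₀/π) × 1.121905 × [bracket] = (1361/π) × 1.121905 × 0.924398 = 449.3 W/m².

Q̄ ≈ 449 W/m²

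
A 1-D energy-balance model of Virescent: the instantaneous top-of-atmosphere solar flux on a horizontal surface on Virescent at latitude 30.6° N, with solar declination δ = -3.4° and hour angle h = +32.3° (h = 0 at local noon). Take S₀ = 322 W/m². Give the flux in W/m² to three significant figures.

cos θ_z = sin φ sin δ + cos φ cos δ cos h = -0.030189 + 0.726272 = 0.696083.
Flux = S₀ · cos θ_z = 322 × 0.696083 = 224.1 W/m².

224 W/m²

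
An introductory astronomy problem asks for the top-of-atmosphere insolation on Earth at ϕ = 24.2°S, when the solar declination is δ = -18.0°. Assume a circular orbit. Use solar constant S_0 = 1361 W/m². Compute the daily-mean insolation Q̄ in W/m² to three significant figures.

Q̄ ≈ 466 W/m²

cos h₀ = −tan(-24.2°) tan(-18.000°) = -0.1460, h₀ = 1.7173 rad.
Bracket: h₀ sin ϕ sin δ + cos ϕ cos δ sin h₀ = 1.7173×-0.40992×-0.30902 + 0.91212×0.95106×0.98928 = 0.217536 + 0.858181 = 1.075717.
Q̄ = (S_0/π) × [bracket] = (1361/π) × 1.075717 = 466.0 W/m².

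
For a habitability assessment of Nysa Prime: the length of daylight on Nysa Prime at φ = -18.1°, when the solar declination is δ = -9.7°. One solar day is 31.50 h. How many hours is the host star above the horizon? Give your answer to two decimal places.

cos H₀ = −tan φ · tan δ = −tan(-18.1°) × tan(-9.700°) = -0.0559, so H₀ = 1.6267 rad = 93.20°.
Daylight = 2H₀/(2π) × 31.50 h = (1.6267/π) × 31.50 = 16.31 h.

16.31 h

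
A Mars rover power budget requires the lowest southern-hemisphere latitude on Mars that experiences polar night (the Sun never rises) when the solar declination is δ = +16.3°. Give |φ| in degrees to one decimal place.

Polar night requires cos H₀ = −tan φ tan δ ≥ 1, i.e. tan φ tan δ ≤ −1.
The boundary is |tan φ| · |tan δ| = 1, so |φ| = 90° − |δ| = 90° − 16.3° = 73.7° in the southern hemisphere.

|φ| = 73.7°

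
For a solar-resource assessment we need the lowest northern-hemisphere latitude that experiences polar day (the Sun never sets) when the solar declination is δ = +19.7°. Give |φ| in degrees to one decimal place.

|φ| = 70.3°

Polar day requires cos H₀ = −tan φ tan δ ≤ −1, i.e. tan φ tan δ ≥ 1.
The boundary is |tan φ| · |tan δ| = 1, so |φ| = 90° − |δ| = 90° − 19.7° = 70.3° in the northern hemisphere.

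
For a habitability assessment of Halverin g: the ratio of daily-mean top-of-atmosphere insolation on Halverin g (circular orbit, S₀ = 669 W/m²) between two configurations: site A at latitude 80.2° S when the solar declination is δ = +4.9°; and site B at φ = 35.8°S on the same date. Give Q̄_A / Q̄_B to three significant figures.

— Configuration A (φ=-80.2°):
cos H₀ = −tan(-80.2°) tan(+4.900°) = 0.4963, H₀ = 1.0514 rad.
Bracket: H₀ sin φ sin δ + cos φ cos δ sin H₀ = 1.0514×-0.98541×0.08542 + 0.17021×0.99635×0.86814 = -0.088500 + 0.147227 = 0.058727.
Q̄ = (S₀/π) × [bracket] = (669/π) × 0.058727 = 12.506 W/m².
— Configuration B (φ=-35.8°):
cos H₀ = −tan(-35.8°) tan(+4.900°) = 0.0618, H₀ = 1.5089 rad.
Bracket: H₀ sin φ sin δ + cos φ cos δ sin H₀ = 1.5089×-0.58496×0.08542 + 0.81106×0.99635×0.99809 = -0.075396 + 0.806556 = 0.731160.
Q̄ = (S₀/π) × [bracket] = (669/π) × 0.731160 = 155.70 W/m².
Ratio Q̄_A / Q̄_B = 12.506 / 155.70 = 0.08032.

Q̄_A / Q̄_B ≈ 0.0803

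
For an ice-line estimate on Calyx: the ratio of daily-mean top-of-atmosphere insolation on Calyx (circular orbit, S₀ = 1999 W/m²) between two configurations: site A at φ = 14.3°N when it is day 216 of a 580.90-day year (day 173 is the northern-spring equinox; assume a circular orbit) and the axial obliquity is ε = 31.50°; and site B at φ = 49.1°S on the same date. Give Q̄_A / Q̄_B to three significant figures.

Q̄_A / Q̄_B ≈ 2.70

— Configuration A (φ=+14.3°):
Solar longitude: λ_s = 360° × (216 − 173)/580.90 = 26.648°.
sin δ = sin 31.50° × sin 26.648° = 0.23435, so δ = +13.553°.
cos H₀ = −tan(+14.3°) tan(+13.553°) = -0.0614, H₀ = 1.6323 rad.
Bracket: H₀ sin φ sin δ + cos φ cos δ sin H₀ = 1.6323×0.24700×0.23435 + 0.96902×0.97215×0.99811 = 0.094485 + 0.940252 = 1.034737.
Q̄ = (S₀/π) × [bracket] = (1999/π) × 1.034737 = 658.40 W/m².
— Configuration B (φ=-49.1°):
cos H₀ = −tan(-49.1°) tan(+13.553°) = 0.2783, H₀ = 1.2888 rad.
Bracket: H₀ sin φ sin δ + cos φ cos δ sin H₀ = 1.2888×-0.75585×0.23435 + 0.65474×0.97215×0.96050 = -0.228290 + 0.611364 = 0.383074.
Q̄ = (S₀/π) × [bracket] = (1999/π) × 0.383074 = 243.75 W/m².
Ratio Q̄_A / Q̄_B = 658.40 / 243.75 = 2.701.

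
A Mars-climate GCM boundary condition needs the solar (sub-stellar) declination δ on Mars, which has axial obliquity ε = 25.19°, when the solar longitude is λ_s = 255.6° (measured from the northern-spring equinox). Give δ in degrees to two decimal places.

δ = -24.35°

sin δ = sin ε · sin λ_s = sin 25.19° × sin 255.6° = -0.412250.
δ = arcsin(-0.412250) = -24.35°.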